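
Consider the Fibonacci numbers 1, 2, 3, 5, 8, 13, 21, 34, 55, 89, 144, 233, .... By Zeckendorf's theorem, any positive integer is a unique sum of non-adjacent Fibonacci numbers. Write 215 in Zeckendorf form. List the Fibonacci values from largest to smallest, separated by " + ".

144 + 55 + 13 + 3

215 − 144 = 71
71 − 55 = 16
16 − 13 = 3
3 − 3 = 0
So 215 = 144 + 55 + 13 + 3, with no two terms consecutive in the sequence.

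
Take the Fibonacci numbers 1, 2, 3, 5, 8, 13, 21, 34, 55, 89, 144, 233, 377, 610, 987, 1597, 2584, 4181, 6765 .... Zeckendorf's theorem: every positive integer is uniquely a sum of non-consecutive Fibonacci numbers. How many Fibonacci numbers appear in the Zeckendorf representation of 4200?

Greedily peel off the largest Fibonacci term at each step:
4200 − 4181 = 19
19 − 13 = 6
6 − 5 = 1
1 − 1 = 0
4200 = 4181 + 13 + 5 + 1, which has 4 terms.

4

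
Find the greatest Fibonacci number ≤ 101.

89 ≤ 101 < 144, so the largest Fibonacci number not exceeding 101 is 89.

89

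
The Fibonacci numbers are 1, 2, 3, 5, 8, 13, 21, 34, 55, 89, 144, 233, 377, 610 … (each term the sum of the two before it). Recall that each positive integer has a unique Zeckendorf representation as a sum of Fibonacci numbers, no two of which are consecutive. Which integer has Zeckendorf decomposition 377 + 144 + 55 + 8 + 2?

586

377 + 144 + 55 + 8 + 2 = 586.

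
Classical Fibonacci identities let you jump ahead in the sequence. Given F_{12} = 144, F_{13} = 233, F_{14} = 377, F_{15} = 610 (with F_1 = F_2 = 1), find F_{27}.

196418

By the addition formula F_{m+n} = F_m F_{n+1} + F_{m−1} F_n with m=13, n=14: F_{27} = 233·610 + 144·377 = 142130 + 54288 = 196418.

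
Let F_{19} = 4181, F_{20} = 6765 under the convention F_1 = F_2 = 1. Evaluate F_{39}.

By the addition formula F_{m+n} = F_m F_{n+1} + F_{m−1} F_n with m=20, n=19: F_{39} = 6765·6765 + 4181·4181 = 45765225 + 17480761 = 63245986.

63245986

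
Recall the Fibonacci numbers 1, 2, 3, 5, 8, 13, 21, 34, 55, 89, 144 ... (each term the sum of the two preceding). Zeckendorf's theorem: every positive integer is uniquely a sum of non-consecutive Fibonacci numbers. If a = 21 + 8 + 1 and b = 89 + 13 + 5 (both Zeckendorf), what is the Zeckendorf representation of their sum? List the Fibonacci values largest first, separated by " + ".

The two numbers are 30 and 107, so their sum is 137.
Repeatedly subtract the largest Fibonacci number that fits:
subtract 89 from 137: 48 remains
subtract 34 from 48: 14 remains
subtract 13 from 14: 1 remains
subtract 1 from 1: 0 remains

89 + 34 + 13 + 1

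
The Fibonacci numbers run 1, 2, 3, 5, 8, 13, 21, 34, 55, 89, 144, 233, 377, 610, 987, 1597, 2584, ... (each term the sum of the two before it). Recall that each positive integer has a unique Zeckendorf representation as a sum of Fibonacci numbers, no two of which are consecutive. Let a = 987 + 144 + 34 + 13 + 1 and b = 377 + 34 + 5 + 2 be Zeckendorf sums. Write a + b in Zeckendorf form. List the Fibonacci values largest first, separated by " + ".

1597

The two numbers are 1179 and 418, so their sum is 1597.
largest Fibonacci ≤ 1597 is 1597; 1597 − 1597 = 0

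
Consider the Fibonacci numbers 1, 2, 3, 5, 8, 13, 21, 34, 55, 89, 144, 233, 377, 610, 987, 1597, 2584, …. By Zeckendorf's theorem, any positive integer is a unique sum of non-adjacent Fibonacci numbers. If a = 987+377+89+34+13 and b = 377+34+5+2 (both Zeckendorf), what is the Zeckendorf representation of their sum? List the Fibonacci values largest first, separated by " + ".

The two numbers are 1500 and 418, so their sum is 1918.
largest Fibonacci ≤ 1918 is 1597; 1918 − 1597 = 321
largest Fibonacci ≤ 321 is 233; 321 − 233 = 88
largest Fibonacci ≤ 88 is 55; 88 − 55 = 33
largest Fibonacci ≤ 33 is 21; 33 − 21 = 12
largest Fibonacci ≤ 12 is 8; 12 − 8 = 4
largest Fibonacci ≤ 4 is 3; 4 − 3 = 1
largest Fibonacci ≤ 1 is 1; 1 − 1 = 0

1597 + 233 + 55 + 21 + 8 + 3 + 1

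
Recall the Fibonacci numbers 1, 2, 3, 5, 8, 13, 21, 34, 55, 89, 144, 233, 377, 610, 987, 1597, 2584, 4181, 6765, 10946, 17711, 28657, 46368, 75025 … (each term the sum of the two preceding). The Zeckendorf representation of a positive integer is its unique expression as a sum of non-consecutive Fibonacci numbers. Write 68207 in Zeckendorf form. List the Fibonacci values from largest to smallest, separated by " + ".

46368 + 17711 + 2584 + 987 + 377 + 144 + 34 + 2

68207 − 46368 = 21839
21839 − 17711 = 4128
4128 − 2584 = 1544
1544 − 987 = 557
557 − 377 = 180
180 − 144 = 36
36 − 34 = 2
2 − 2 = 0
So 68207 = 46368 + 17711 + 2584 + 987 + 377 + 144 + 34 + 2, with no two terms consecutive in the sequence.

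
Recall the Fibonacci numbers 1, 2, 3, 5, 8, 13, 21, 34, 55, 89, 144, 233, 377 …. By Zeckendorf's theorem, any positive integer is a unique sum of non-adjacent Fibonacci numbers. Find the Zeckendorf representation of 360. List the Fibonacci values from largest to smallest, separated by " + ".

233 + 89 + 34 + 3 + 1

360: greatest Fibonacci not exceeding it is 233, leaving 127
127: greatest Fibonacci not exceeding it is 89, leaving 38
38: greatest Fibonacci not exceeding it is 34, leaving 4
4: greatest Fibonacci not exceeding it is 3, leaving 1
1: greatest Fibonacci not exceeding it is 1, leaving 0
So 360 = 233 + 89 + 34 + 3 + 1, with no two terms consecutive in the sequence.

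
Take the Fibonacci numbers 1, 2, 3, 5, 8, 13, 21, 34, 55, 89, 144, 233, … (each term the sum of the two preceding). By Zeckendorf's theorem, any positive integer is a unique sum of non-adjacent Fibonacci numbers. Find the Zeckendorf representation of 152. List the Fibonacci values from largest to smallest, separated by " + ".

144 + 8

152: greatest Fibonacci not exceeding it is 144, leaving 8
8: greatest Fibonacci not exceeding it is 8, leaving 0
So 152 = 144 + 8, with no two terms consecutive in the sequence.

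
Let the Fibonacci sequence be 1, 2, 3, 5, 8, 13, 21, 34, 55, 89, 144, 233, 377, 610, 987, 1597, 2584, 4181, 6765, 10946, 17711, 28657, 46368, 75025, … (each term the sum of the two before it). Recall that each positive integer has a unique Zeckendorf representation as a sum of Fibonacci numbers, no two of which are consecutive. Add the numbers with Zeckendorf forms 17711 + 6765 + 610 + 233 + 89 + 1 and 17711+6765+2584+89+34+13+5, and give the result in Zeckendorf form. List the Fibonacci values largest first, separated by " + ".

The two numbers are 25409 and 27201, so their sum is 52610.
52610 − 46368 = 6242
6242 − 4181 = 2061
2061 − 1597 = 464
464 − 377 = 87
87 − 55 = 32
32 − 21 = 11
11 − 8 = 3
3 − 3 = 0

46368 + 4181 + 1597 + 377 + 55 + 21 + 8 + 3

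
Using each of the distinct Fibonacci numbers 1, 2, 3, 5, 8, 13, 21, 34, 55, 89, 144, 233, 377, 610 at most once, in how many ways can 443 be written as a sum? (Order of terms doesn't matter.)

Starting from the Zeckendorf form and repeatedly splitting a term F_k into F_{k−1} + F_{k−2} (when neither is already used) reaches every representation.
443 = 377+55+8+3 = 377+55+8+2+1 = 377+34+21+8+3 = 233+144+55+8+3 = 377+55+5+3+2+1 = … (13 more), for 18 in all.

18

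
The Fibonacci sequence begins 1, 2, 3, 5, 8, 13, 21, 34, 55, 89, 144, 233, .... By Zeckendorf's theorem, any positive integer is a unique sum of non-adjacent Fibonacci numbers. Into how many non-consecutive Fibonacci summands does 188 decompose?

4

188: greatest Fibonacci not exceeding it is 144, leaving 44
44: greatest Fibonacci not exceeding it is 34, leaving 10
10: greatest Fibonacci not exceeding it is 8, leaving 2
2: greatest Fibonacci not exceeding it is 2, leaving 0
188 = 144 + 34 + 8 + 2, which has 4 terms.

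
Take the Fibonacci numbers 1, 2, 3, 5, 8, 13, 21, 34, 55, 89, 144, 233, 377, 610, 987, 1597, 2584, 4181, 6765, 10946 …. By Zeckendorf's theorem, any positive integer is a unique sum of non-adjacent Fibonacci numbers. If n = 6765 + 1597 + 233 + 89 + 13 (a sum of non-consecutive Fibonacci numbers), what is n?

6765 + 1597 + 233 + 89 + 13 = 8697.

8697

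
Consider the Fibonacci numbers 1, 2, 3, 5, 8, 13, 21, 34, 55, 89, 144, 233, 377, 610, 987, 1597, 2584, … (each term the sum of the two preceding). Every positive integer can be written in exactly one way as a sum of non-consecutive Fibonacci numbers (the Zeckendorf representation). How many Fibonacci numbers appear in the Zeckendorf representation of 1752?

subtract 1597 from 1752: 155 remains
subtract 144 from 155: 11 remains
subtract 8 from 11: 3 remains
subtract 3 from 3: 0 remains
1752 = 1597 + 144 + 8 + 3, which has 4 terms.

4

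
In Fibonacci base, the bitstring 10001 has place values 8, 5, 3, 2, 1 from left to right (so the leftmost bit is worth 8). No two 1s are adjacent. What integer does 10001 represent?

Summing the place values of the 1 bits: 8 + 1 = 9.

9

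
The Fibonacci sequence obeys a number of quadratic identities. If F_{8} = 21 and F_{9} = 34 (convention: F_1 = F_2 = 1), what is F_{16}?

By the doubling identity F_{2k} = F_k(2F_{k+1} − F_k): F_{16} = 21·(2·34 − 21) = 21·47 = 987.

987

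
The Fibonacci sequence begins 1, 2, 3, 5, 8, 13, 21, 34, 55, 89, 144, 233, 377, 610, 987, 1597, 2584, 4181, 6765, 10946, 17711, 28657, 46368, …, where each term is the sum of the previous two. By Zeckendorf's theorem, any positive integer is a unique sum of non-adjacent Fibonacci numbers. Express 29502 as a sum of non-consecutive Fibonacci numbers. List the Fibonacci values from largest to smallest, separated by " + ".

28657 + 610 + 233 + 2

Greedily peel off the largest Fibonacci term at each step:
29502: greatest Fibonacci not exceeding it is 28657, leaving 845
845: greatest Fibonacci not exceeding it is 610, leaving 235
235: greatest Fibonacci not exceeding it is 233, leaving 2
2: greatest Fibonacci not exceeding it is 2, leaving 0
So 29502 = 28657 + 610 + 233 + 2, with no two terms consecutive in the sequence.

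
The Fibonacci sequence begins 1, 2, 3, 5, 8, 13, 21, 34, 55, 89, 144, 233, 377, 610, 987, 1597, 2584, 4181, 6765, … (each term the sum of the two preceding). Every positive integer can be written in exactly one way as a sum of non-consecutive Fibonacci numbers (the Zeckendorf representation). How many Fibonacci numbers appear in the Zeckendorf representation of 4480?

5

Greedily peel off the largest Fibonacci term at each step:
4480 − 4181 = 299
299 − 233 = 66
66 − 55 = 11
11 − 8 = 3
3 − 3 = 0
4480 = 4181 + 233 + 55 + 8 + 3, which has 5 terms.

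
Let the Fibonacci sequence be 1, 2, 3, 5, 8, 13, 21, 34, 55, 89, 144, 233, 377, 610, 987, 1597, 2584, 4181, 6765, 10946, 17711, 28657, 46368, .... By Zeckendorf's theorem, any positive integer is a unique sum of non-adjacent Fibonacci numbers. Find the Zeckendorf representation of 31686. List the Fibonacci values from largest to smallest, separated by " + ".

28657 + 2584 + 377 + 55 + 13

take 28657 (≤ 31686); 31686 − 28657 = 3029
take 2584 (≤ 3029); 3029 − 2584 = 445
take 377 (≤ 445); 445 − 377 = 68
take 55 (≤ 68); 68 − 55 = 13
take 13 (≤ 13); 13 − 13 = 0
So 31686 = 28657 + 2584 + 377 + 55 + 13, with no two terms consecutive in the sequence.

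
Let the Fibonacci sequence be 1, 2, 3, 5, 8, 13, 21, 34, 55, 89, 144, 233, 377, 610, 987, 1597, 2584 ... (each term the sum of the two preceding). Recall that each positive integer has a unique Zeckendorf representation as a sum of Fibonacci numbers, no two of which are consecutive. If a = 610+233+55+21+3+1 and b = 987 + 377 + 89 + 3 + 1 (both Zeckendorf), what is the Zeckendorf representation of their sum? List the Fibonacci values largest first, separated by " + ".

The two numbers are 923 and 1457, so their sum is 2380.
2380: greatest Fibonacci not exceeding it is 1597, leaving 783
783: greatest Fibonacci not exceeding it is 610, leaving 173
173: greatest Fibonacci not exceeding it is 144, leaving 29
29: greatest Fibonacci not exceeding it is 21, leaving 8
8: greatest Fibonacci not exceeding it is 8, leaving 0

1597 + 610 + 144 + 21 + 8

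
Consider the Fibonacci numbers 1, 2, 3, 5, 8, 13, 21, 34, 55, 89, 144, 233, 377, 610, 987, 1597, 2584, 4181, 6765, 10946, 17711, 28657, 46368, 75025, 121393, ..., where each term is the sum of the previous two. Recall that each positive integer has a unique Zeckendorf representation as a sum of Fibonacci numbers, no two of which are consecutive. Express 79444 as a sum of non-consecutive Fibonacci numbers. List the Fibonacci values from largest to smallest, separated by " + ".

79444: greatest Fibonacci not exceeding it is 75025, leaving 4419
4419: greatest Fibonacci not exceeding it is 4181, leaving 238
238: greatest Fibonacci not exceeding it is 233, leaving 5
5: greatest Fibonacci not exceeding it is 5, leaving 0
So 79444 = 75025 + 4181 + 233 + 5, with no two terms consecutive in the sequence.

75025 + 4181 + 233 + 5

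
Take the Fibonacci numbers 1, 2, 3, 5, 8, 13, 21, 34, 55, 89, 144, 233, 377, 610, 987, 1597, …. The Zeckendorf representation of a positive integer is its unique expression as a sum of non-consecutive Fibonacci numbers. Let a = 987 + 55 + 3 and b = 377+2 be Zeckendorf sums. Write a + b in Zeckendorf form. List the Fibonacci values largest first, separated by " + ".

The two numbers are 1045 and 379, so their sum is 1424.
1424 − 987 = 437
437 − 377 = 60
60 − 55 = 5
5 − 5 = 0

987 + 377 + 55 + 5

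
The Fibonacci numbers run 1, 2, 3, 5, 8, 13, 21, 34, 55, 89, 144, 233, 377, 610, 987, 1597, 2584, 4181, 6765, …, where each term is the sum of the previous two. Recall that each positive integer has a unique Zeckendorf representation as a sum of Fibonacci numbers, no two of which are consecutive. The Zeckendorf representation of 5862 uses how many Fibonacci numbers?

5

5862 − 4181 = 1681
1681 − 1597 = 84
84 − 55 = 29
29 − 21 = 8
8 − 8 = 0
5862 = 4181 + 1597 + 55 + 21 + 8, which has 5 terms.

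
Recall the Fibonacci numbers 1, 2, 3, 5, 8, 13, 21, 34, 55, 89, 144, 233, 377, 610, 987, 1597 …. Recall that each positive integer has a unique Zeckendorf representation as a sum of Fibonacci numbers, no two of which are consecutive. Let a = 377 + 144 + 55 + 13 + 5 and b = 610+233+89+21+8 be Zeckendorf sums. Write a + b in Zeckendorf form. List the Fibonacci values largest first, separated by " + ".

987 + 377 + 144 + 34 + 13

The two numbers are 594 and 961, so their sum is 1555.
Greedy algorithm:
1555: greatest Fibonacci not exceeding it is 987, leaving 568
568: greatest Fibonacci not exceeding it is 377, leaving 191
191: greatest Fibonacci not exceeding it is 144, leaving 47
47: greatest Fibonacci not exceeding it is 34, leaving 13
13: greatest Fibonacci not exceeding it is 13, leaving 0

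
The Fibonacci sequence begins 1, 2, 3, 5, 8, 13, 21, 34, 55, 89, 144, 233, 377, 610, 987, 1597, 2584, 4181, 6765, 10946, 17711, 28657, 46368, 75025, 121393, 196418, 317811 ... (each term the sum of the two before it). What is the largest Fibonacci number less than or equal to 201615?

196418

196418 ≤ 201615 < 317811, so the largest Fibonacci number not exceeding 201615 is 196418.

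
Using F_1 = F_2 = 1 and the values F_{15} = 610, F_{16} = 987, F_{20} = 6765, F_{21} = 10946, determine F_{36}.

By the addition formula F_{m+n} = F_m F_{n+1} + F_{m−1} F_n with m=16, n=20: F_{36} = 987·10946 + 610·6765 = 10803702 + 4126650 = 14930352.

14930352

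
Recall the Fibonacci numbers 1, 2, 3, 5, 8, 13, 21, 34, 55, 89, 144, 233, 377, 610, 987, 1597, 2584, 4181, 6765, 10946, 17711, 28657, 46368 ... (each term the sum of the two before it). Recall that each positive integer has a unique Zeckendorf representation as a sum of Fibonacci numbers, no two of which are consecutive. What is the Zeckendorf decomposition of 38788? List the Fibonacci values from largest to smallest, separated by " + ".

28657 + 6765 + 2584 + 610 + 144 + 21 + 5 + 2

Greedy algorithm:
subtract 28657 from 38788: 10131 remains
subtract 6765 from 10131: 3366 remains
subtract 2584 from 3366: 782 remains
subtract 610 from 782: 172 remains
subtract 144 from 172: 28 remains
subtract 21 from 28: 7 remains
subtract 5 from 7: 2 remains
subtract 2 from 2: 0 remains
So 38788 = 28657 + 6765 + 2584 + 610 + 144 + 21 + 5 + 2, with no two terms consecutive in the sequence.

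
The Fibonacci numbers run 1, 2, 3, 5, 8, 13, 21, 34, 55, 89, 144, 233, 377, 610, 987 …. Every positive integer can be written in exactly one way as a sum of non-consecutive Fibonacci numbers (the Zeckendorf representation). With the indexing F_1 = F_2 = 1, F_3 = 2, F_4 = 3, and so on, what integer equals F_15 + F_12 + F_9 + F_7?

801

F_15 + F_12 + F_9 + F_7 = 610 + 144 + 34 + 13 = 801.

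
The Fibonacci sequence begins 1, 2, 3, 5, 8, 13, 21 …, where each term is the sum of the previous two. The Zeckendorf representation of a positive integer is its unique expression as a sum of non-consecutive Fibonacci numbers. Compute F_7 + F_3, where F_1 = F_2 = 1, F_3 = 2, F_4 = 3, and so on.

F_7 + F_3 = 13 + 2 = 15.

15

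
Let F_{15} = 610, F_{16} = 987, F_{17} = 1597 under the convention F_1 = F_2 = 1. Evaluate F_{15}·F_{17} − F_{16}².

1

610·1597 − 987² = 974170 − 974169 = 1. (Cassini's identity: F_{k−1}F_{k+1} − F_k² = (−1)^k.)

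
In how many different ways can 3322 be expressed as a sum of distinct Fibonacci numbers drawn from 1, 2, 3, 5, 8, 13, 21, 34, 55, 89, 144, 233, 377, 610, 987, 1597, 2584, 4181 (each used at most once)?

38

Each representation comes from the Zeckendorf form by replacing some F_k with F_{k−1} + F_{k−2} where possible.
3322 = 2584+610+89+34+5 = 2584+610+89+34+3+2 = 2584+610+89+21+13+5 = 2584+377+233+89+34+5 = … (34 more), for 38 in all.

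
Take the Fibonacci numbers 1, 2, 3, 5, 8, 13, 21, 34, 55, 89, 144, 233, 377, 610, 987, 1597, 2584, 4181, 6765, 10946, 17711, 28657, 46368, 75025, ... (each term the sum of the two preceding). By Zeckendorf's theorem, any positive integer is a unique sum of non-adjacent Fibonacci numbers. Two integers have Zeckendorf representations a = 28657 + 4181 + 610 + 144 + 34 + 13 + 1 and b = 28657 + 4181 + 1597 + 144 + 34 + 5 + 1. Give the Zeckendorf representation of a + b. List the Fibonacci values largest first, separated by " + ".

46368 + 17711 + 2584 + 987 + 377 + 144 + 55 + 21 + 8 + 3 + 1

The two numbers are 33640 and 34619, so their sum is 68259.
largest Fibonacci ≤ 68259 is 46368; 68259 − 46368 = 21891
largest Fibonacci ≤ 21891 is 17711; 21891 − 17711 = 4180
largest Fibonacci ≤ 4180 is 2584; 4180 − 2584 = 1596
largest Fibonacci ≤ 1596 is 987; 1596 − 987 = 609
largest Fibonacci ≤ 609 is 377; 609 − 377 = 232
largest Fibonacci ≤ 232 is 144; 232 − 144 = 88
largest Fibonacci ≤ 88 is 55; 88 − 55 = 33
largest Fibonacci ≤ 33 is 21; 33 − 21 = 12
largest Fibonacci ≤ 12 is 8; 12 − 8 = 4
largest Fibonacci ≤ 4 is 3; 4 − 3 = 1
largest Fibonacci ≤ 1 is 1; 1 − 1 = 0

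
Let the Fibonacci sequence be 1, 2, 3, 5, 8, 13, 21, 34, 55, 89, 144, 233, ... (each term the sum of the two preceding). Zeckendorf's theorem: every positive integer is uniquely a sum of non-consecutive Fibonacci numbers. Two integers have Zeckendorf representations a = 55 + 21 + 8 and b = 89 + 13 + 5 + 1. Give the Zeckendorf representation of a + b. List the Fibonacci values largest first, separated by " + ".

144 + 34 + 13 + 1

The two numbers are 84 and 108, so their sum is 192.
Greedy algorithm:
144 ≤ 192 < 233, so take 144; remainder 48
34 ≤ 48 < 55, so take 34; remainder 14
13 ≤ 14 < 21, so take 13; remainder 1
1 ≤ 1 < 2, so take 1; remainder 0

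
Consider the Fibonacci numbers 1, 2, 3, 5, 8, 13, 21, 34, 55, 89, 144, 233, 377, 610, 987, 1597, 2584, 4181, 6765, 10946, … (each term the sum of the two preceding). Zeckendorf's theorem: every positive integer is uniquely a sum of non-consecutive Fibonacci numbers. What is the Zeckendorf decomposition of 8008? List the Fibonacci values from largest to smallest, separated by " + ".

6765 + 987 + 233 + 21 + 2

8008: greatest Fibonacci not exceeding it is 6765, leaving 1243
1243: greatest Fibonacci not exceeding it is 987, leaving 256
256: greatest Fibonacci not exceeding it is 233, leaving 23
23: greatest Fibonacci not exceeding it is 21, leaving 2
2: greatest Fibonacci not exceeding it is 2, leaving 0
So 8008 = 6765 + 987 + 233 + 21 + 2, with no two terms consecutive in the sequence.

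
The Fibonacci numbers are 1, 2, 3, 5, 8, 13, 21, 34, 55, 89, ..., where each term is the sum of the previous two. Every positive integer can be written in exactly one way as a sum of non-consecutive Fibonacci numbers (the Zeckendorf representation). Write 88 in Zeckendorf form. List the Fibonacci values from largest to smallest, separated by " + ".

55 + 21 + 8 + 3 + 1

Greedily peel off the largest Fibonacci term at each step:
subtract 55 from 88: 33 remains
subtract 21 from 33: 12 remains
subtract 8 from 12: 4 remains
subtract 3 from 4: 1 remains
subtract 1 from 1: 0 remains
So 88 = 55 + 21 + 8 + 3 + 1, with no two terms consecutive in the sequence.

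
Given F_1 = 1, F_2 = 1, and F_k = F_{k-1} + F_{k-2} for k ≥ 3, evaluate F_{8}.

Iterating the recurrence up to F_{4} = 3 and F_{3} = 2:
F_{5} = F_{4} + F_{3} = 3 + 2 = 5
F_{6} = F_{5} + F_{4} = 5 + 3 = 8
F_{7} = F_{6} + F_{5} = 8 + 5 = 13
F_{8} = F_{7} + F_{6} = 13 + 8 = 21

21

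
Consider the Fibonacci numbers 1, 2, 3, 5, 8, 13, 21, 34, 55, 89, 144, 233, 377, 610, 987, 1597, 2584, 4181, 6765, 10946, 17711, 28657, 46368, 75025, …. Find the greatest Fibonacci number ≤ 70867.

46368 ≤ 70867 < 75025, so the largest Fibonacci number not exceeding 70867 is 46368.

46368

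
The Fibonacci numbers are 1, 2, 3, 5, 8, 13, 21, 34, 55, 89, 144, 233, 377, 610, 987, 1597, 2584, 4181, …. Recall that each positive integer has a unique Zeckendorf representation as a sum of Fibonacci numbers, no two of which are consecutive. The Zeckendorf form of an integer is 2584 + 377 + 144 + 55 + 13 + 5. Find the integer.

3178

2584 + 377 + 144 + 55 + 13 + 5 = 3178.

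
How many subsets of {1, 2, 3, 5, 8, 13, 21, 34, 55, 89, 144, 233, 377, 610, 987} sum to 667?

667 = 610+55+2 = 610+34+21+2 = 377+233+55+2 = … (9 more), for 12 in all.

12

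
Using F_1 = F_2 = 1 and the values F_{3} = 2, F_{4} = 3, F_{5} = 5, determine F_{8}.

By the addition formula F_{m+n} = F_m F_{n+1} + F_{m−1} F_n with m=4, n=4: F_{8} = 3·5 + 2·3 = 15 + 6 = 21.

21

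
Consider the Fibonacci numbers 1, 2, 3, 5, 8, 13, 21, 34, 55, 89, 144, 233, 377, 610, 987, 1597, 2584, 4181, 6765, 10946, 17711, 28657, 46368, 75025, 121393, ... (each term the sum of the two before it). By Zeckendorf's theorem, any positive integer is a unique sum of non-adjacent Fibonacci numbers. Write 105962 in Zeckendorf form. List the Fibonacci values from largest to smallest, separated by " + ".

75025 + 28657 + 1597 + 610 + 55 + 13 + 5

take 75025 (≤ 105962); 105962 − 75025 = 30937
take 28657 (≤ 30937); 30937 − 28657 = 2280
take 1597 (≤ 2280); 2280 − 1597 = 683
take 610 (≤ 683); 683 − 610 = 73
take 55 (≤ 73); 73 − 55 = 18
take 13 (≤ 18); 18 − 13 = 5
take 5 (≤ 5); 5 − 5 = 0
So 105962 = 75025 + 28657 + 1597 + 610 + 55 + 13 + 5, with no two terms consecutive in the sequence.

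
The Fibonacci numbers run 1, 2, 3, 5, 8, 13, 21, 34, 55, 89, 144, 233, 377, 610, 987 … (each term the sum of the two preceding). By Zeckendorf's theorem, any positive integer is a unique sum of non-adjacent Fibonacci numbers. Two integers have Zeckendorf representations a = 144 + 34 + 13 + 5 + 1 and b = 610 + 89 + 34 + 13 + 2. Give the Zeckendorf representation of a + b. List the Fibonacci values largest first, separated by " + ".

The two numbers are 197 and 748, so their sum is 945.
Repeatedly subtract the largest Fibonacci number that fits:
largest Fibonacci ≤ 945 is 610; 945 − 610 = 335
largest Fibonacci ≤ 335 is 233; 335 − 233 = 102
largest Fibonacci ≤ 102 is 89; 102 − 89 = 13
largest Fibonacci ≤ 13 is 13; 13 − 13 = 0

610 + 233 + 89 + 13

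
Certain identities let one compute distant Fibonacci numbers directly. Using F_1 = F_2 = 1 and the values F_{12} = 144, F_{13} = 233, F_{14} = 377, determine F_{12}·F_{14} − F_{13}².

144·377 − 233² = 54288 − 54289 = -1. (Cassini's identity: F_{k−1}F_{k+1} − F_k² = (−1)^k.)

-1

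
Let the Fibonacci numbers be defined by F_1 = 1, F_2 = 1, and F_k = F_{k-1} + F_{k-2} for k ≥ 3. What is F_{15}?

610

Iterating the recurrence up to F_{8} = 21 and F_{7} = 13:
F_{9} = F_{8} + F_{7} = 21 + 13 = 34
F_{10} = F_{9} + F_{8} = 34 + 21 = 55
F_{11} = F_{10} + F_{9} = 55 + 34 = 89
F_{12} = F_{11} + F_{10} = 89 + 55 = 144
F_{13} = F_{12} + F_{11} = 144 + 89 = 233
F_{14} = F_{13} + F_{12} = 233 + 144 = 377
F_{15} = F_{14} + F_{13} = 377 + 233 = 610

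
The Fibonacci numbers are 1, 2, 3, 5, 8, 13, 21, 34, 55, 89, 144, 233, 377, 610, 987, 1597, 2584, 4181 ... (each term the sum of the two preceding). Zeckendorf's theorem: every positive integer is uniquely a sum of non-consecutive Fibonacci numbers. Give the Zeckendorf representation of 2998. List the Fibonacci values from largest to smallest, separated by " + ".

subtract 2584 from 2998: 414 remains
subtract 377 from 414: 37 remains
subtract 34 from 37: 3 remains
subtract 3 from 3: 0 remains
So 2998 = 2584 + 377 + 34 + 3, with no two terms consecutive in the sequence.

2584 + 377 + 34 + 3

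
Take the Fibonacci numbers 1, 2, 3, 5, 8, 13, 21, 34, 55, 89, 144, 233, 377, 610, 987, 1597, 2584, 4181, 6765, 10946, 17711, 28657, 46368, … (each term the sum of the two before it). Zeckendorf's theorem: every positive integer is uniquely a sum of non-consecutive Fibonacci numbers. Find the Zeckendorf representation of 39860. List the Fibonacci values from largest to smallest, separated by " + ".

28657 + 10946 + 233 + 21 + 3

Greedily peel off the largest Fibonacci term at each step:
39860: greatest Fibonacci not exceeding it is 28657, leaving 11203
11203: greatest Fibonacci not exceeding it is 10946, leaving 257
257: greatest Fibonacci not exceeding it is 233, leaving 24
24: greatest Fibonacci not exceeding it is 21, leaving 3
3: greatest Fibonacci not exceeding it is 3, leaving 0
So 39860 = 28657 + 10946 + 233 + 21 + 3, with no two terms consecutive in the sequence.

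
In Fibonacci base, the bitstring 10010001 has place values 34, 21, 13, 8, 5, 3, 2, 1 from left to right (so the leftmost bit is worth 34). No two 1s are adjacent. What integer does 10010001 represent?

43

Summing the place values of the 1 bits: 34 + 8 + 1 = 43.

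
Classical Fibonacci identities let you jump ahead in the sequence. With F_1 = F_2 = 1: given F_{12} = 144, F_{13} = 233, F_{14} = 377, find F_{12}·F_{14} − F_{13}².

-1

144·377 − 233² = 54288 − 54289 = -1. (Cassini's identity: F_{k−1}F_{k+1} − F_k² = (−1)^k.)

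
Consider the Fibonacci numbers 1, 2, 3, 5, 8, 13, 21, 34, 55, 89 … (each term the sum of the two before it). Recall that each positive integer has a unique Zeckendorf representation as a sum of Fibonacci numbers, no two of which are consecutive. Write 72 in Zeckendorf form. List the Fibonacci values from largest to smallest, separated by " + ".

55 + 13 + 3 + 1

Repeatedly subtract the largest Fibonacci number that fits:
subtract 55 from 72: 17 remains
subtract 13 from 17: 4 remains
subtract 3 from 4: 1 remains
subtract 1 from 1: 0 remains
So 72 = 55 + 13 + 3 + 1, with no two terms consecutive in the sequence.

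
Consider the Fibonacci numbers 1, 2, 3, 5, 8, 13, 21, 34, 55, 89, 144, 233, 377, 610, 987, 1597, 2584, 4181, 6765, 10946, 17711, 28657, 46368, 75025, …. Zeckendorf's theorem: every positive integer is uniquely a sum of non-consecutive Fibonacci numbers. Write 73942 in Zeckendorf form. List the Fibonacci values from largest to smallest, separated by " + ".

46368 + 17711 + 6765 + 2584 + 377 + 89 + 34 + 13 + 1

Greedily peel off the largest Fibonacci term at each step:
73942 − 46368 = 27574
27574 − 17711 = 9863
9863 − 6765 = 3098
3098 − 2584 = 514
514 − 377 = 137
137 − 89 = 48
48 − 34 = 14
14 − 13 = 1
1 − 1 = 0
So 73942 = 46368 + 17711 + 6765 + 2584 + 377 + 89 + 34 + 13 + 1, with no two terms consecutive in the sequence.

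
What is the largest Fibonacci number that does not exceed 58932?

46368 ≤ 58932 < 75025, so the largest Fibonacci number not exceeding 58932 is 46368.

46368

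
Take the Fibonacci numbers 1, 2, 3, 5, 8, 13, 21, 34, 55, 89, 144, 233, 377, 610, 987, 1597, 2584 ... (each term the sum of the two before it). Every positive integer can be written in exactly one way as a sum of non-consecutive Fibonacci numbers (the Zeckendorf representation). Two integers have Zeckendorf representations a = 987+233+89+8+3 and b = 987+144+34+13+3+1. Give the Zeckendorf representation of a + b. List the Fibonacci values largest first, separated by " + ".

1597 + 610 + 233 + 55 + 5 + 2

The two numbers are 1320 and 1182, so their sum is 2502.
subtract 1597 from 2502: 905 remains
subtract 610 from 905: 295 remains
subtract 233 from 295: 62 remains
subtract 55 from 62: 7 remains
subtract 5 from 7: 2 remains
subtract 2 from 2: 0 remains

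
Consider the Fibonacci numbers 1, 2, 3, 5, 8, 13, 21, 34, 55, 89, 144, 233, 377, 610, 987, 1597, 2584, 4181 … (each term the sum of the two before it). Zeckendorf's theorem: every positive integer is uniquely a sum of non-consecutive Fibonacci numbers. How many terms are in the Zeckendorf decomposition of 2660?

Greedily peel off the largest Fibonacci term at each step:
2584 ≤ 2660 < 4181, so take 2584; remainder 76
55 ≤ 76 < 89, so take 55; remainder 21
21 ≤ 21 < 34, so take 21; remainder 0
2660 = 2584 + 55 + 21, which has 3 terms.

3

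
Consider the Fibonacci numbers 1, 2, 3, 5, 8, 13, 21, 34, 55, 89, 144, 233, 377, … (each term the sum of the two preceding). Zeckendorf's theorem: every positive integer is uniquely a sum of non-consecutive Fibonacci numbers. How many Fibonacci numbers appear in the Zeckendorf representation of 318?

5

Repeatedly subtract the largest Fibonacci number that fits:
largest Fibonacci ≤ 318 is 233; 318 − 233 = 85
largest Fibonacci ≤ 85 is 55; 85 − 55 = 30
largest Fibonacci ≤ 30 is 21; 30 − 21 = 9
largest Fibonacci ≤ 9 is 8; 9 − 8 = 1
largest Fibonacci ≤ 1 is 1; 1 − 1 = 0
318 = 233 + 55 + 21 + 8 + 1, which has 5 terms.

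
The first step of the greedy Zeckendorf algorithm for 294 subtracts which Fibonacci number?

233

233 ≤ 294 < 377, so the largest Fibonacci number not exceeding 294 is 233.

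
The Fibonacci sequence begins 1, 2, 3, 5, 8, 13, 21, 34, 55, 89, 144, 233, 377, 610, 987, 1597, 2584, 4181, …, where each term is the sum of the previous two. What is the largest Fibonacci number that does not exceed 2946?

2584

2584 ≤ 2946 < 4181, so the largest Fibonacci number not exceeding 2946 is 2584.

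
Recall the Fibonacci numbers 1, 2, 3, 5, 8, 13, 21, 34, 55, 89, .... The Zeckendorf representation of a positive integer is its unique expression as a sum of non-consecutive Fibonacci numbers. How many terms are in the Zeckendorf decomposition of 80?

80 − 55 = 25
25 − 21 = 4
4 − 3 = 1
1 − 1 = 0
80 = 55 + 21 + 3 + 1, which has 4 terms.

4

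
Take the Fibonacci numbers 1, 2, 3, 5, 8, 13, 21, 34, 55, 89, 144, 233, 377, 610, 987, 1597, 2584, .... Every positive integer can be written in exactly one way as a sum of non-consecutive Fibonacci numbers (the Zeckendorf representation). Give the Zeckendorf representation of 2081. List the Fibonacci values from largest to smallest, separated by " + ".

1597 + 377 + 89 + 13 + 5

Greedily peel off the largest Fibonacci term at each step:
subtract 1597 from 2081: 484 remains
subtract 377 from 484: 107 remains
subtract 89 from 107: 18 remains
subtract 13 from 18: 5 remains
subtract 5 from 5: 0 remains
So 2081 = 1597 + 377 + 89 + 13 + 5, with no two terms consecutive in the sequence.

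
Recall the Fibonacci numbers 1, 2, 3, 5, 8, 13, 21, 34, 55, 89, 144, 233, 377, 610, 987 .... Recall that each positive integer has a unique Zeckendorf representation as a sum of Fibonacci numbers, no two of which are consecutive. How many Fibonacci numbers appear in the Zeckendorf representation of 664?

5

subtract 610 from 664: 54 remains
subtract 34 from 54: 20 remains
subtract 13 from 20: 7 remains
subtract 5 from 7: 2 remains
subtract 2 from 2: 0 remains
664 = 610 + 34 + 13 + 5 + 2, which has 5 terms.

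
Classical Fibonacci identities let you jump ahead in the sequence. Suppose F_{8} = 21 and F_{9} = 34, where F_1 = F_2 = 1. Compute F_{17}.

1597

By F_{2k+1} = F_k² + F_{k+1}²: F_{17} = 21² + 34² = 441 + 1156 = 1597.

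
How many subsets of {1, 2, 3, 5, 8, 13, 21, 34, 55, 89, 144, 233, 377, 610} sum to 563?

18

563 = 377+144+34+8 = 377+144+34+5+3 = 377+144+21+13+8 = … (15 more), for 18 in all.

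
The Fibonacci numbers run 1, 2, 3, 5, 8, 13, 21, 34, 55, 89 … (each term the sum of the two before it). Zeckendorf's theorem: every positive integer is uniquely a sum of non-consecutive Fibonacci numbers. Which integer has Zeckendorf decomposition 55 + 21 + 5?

81

55 + 21 + 5 = 81.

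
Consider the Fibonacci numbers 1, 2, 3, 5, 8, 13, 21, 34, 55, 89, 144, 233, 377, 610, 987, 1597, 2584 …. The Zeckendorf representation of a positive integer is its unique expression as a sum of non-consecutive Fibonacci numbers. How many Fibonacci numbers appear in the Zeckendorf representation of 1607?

1607 − 1597 = 10
10 − 8 = 2
2 − 2 = 0
1607 = 1597 + 8 + 2, which has 3 terms.

3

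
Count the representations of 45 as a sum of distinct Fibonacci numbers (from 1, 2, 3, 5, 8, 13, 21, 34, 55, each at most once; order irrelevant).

6

45 = 34+8+3 = 34+8+2+1 = 21+13+8+3 = … (3 more), for 6 in all.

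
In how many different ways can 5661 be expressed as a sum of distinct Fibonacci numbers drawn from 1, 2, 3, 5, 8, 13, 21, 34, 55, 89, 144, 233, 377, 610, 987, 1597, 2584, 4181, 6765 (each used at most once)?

48

Starting from the Zeckendorf form and repeatedly splitting a term F_k into F_{k−1} + F_{k−2} (when neither is already used) reaches every representation.
5661 = 4181+987+377+89+21+5+1 = 4181+987+377+89+21+3+2+1 = 4181+987+377+89+13+8+5+1 = 4181+987+377+55+34+21+5+1 = 4181+987+233+144+89+21+5+1 = … (43 more), for 48 in all.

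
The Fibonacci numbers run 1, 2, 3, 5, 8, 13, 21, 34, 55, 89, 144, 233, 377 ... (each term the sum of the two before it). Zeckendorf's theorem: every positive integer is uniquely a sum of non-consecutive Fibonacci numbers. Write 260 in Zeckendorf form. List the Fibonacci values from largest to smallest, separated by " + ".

260: greatest Fibonacci not exceeding it is 233, leaving 27
27: greatest Fibonacci not exceeding it is 21, leaving 6
6: greatest Fibonacci not exceeding it is 5, leaving 1
1: greatest Fibonacci not exceeding it is 1, leaving 0
So 260 = 233 + 21 + 5 + 1, with no two terms consecutive in the sequence.

233 + 21 + 5 + 1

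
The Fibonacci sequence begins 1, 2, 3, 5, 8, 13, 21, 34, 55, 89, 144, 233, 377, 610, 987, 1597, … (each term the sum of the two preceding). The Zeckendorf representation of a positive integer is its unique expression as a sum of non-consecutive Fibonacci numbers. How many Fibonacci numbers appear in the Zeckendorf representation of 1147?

4

Greedily peel off the largest Fibonacci term at each step:
987 ≤ 1147 < 1597, so take 987; remainder 160
144 ≤ 160 < 233, so take 144; remainder 16
13 ≤ 16 < 21, so take 13; remainder 3
3 ≤ 3 < 5, so take 3; remainder 0
1147 = 987 + 144 + 13 + 3, which has 4 terms.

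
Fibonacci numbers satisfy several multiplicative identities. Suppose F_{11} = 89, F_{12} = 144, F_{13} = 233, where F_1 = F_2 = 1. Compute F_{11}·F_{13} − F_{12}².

89·233 − 144² = 20737 − 20736 = 1. (Cassini's identity: F_{k−1}F_{k+1} − F_k² = (−1)^k.)

1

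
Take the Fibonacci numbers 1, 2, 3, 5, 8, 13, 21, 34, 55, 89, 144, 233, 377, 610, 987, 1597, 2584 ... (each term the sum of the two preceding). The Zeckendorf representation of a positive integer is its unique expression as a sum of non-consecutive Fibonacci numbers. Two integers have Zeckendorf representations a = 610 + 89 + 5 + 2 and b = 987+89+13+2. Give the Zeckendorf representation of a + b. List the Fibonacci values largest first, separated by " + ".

1597 + 144 + 55 + 1

The two numbers are 706 and 1091, so their sum is 1797.
Repeatedly subtract the largest Fibonacci number that fits:
1597 ≤ 1797 < 2584, so take 1597; remainder 200
144 ≤ 200 < 233, so take 144; remainder 56
55 ≤ 56 < 89, so take 55; remainder 1
1 ≤ 1 < 2, so take 1; remainder 0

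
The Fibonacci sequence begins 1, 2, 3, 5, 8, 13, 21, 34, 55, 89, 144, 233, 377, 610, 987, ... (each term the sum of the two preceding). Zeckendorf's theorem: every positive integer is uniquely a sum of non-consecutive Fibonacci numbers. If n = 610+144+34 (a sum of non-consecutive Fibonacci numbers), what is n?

788

610+144+34 = 788.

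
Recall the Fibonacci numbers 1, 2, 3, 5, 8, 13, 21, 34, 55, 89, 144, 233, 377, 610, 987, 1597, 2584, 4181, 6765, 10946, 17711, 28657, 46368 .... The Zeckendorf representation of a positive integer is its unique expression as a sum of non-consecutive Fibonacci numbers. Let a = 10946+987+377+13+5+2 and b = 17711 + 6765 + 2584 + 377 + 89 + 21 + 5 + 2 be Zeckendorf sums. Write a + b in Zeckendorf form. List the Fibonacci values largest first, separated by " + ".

The two numbers are 12330 and 27554, so their sum is 39884.
Repeatedly subtract the largest Fibonacci number that fits:
subtract 28657 from 39884: 11227 remains
subtract 10946 from 11227: 281 remains
subtract 233 from 281: 48 remains
subtract 34 from 48: 14 remains
subtract 13 from 14: 1 remains
subtract 1 from 1: 0 remains

28657 + 10946 + 233 + 34 + 13 + 1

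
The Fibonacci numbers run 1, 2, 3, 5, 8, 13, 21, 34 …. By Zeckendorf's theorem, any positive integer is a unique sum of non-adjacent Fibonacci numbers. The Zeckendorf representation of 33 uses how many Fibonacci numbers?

4

largest Fibonacci ≤ 33 is 21; 33 − 21 = 12
largest Fibonacci ≤ 12 is 8; 12 − 8 = 4
largest Fibonacci ≤ 4 is 3; 4 − 3 = 1
largest Fibonacci ≤ 1 is 1; 1 − 1 = 0
33 = 21 + 8 + 3 + 1, which has 4 terms.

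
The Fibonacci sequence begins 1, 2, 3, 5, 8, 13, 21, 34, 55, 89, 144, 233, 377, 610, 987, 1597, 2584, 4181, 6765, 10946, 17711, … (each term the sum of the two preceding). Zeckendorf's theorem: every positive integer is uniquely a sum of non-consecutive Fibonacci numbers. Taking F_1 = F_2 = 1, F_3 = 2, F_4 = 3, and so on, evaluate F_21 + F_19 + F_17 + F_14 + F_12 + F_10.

17300

F_21 + F_19 + F_17 + F_14 + F_12 + F_10 = 10946 + 4181 + 1597 + 377 + 144 + 55 = 17300.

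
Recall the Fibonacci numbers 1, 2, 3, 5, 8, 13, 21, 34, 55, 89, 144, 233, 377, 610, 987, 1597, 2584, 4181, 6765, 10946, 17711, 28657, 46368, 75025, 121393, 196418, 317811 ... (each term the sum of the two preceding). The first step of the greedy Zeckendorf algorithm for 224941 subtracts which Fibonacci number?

196418

196418 ≤ 224941 < 317811, so the largest Fibonacci number not exceeding 224941 is 196418.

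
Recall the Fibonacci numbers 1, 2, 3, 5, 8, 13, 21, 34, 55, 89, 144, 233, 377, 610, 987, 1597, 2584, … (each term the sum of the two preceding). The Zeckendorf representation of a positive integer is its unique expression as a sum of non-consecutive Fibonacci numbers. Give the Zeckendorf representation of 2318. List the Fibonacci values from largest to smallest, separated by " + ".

1597 + 610 + 89 + 21 + 1

subtract 1597 from 2318: 721 remains
subtract 610 from 721: 111 remains
subtract 89 from 111: 22 remains
subtract 21 from 22: 1 remains
subtract 1 from 1: 0 remains
So 2318 = 1597 + 610 + 89 + 21 + 1, with no two terms consecutive in the sequence.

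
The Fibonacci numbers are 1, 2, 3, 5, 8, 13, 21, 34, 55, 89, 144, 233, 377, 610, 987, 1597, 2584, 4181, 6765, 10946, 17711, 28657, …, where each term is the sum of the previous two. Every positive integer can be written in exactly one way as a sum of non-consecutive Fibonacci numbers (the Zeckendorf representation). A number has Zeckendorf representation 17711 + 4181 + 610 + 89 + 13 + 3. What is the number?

22607

17711 + 4181 + 610 + 89 + 13 + 3 = 22607.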